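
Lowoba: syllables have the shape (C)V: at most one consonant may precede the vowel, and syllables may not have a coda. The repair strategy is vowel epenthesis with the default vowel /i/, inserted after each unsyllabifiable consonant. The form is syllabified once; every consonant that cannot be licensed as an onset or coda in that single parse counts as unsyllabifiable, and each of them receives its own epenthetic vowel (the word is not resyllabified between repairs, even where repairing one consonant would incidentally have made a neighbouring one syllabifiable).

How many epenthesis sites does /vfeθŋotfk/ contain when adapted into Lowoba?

The unsyllabifiable consonants are /v/, /θ/, /t/, /f/, /k/; each receives one epenthetic vowel.

5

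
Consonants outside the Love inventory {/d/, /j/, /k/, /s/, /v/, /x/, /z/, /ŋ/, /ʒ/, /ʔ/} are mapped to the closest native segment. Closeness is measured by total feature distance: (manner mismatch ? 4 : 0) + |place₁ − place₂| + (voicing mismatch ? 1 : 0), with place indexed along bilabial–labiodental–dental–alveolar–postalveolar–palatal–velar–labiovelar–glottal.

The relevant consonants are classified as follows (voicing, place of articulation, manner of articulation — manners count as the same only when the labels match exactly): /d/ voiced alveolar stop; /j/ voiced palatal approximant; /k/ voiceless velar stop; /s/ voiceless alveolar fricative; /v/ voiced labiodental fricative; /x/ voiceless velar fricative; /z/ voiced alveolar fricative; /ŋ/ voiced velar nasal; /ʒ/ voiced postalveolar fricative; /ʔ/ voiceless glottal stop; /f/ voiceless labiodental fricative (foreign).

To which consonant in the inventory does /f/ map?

/v/ is closest: same manner (fricative), place distance 0 (labiodental→labiodental), voicing differs (+1); total 1. Next closest is /s/ at distance 2.

v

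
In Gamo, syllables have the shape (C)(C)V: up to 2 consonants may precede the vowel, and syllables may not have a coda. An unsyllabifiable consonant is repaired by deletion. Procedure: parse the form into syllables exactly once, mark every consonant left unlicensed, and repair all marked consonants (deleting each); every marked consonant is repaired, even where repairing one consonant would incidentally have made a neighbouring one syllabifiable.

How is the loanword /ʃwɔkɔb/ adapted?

ʃwɔkɔ

The consonants /b/ cannot be parsed into a legal (C)(C)V syllable (no codas are permitted; onsets may contain at most 2 consonants).
Each unlicensed consonant is deleted: /b/.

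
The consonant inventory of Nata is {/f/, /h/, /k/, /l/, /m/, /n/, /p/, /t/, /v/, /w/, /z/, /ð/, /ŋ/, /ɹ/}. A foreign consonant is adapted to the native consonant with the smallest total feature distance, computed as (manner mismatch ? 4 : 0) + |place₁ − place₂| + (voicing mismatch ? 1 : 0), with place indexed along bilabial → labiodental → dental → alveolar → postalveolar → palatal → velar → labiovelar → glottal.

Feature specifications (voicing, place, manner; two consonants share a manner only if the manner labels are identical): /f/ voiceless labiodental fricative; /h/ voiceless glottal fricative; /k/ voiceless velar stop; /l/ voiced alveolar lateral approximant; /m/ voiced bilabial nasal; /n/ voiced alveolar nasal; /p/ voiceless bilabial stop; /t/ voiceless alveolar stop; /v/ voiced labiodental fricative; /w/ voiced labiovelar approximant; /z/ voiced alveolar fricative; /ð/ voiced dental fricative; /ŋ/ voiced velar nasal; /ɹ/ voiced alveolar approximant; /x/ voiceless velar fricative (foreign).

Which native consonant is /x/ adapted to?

/h/ is closest: same manner (fricative), place distance 2 (velar→glottal), same voicing; total 2. Next closest is /k/ at distance 4.

h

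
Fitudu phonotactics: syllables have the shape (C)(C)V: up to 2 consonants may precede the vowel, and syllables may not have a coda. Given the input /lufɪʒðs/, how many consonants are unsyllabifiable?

3

Syllabifying with onset maximization leaves /ʒ/, /ð/, /s/ stranded (no codas are permitted; onsets may contain at most 2 consonants).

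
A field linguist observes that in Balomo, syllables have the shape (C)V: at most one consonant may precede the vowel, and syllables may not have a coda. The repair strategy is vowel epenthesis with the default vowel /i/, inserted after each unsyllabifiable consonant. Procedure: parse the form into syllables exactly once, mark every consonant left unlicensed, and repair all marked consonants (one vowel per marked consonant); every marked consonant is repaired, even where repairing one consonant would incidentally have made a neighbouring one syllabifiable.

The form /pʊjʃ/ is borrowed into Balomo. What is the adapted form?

Under (C)V, the unsyllabifiable consonants are /j/, /ʃ/ (no codas are permitted; onsets are limited to one consonant).
Epenthesis after each stranded consonant: /j/ → /ji/, /ʃ/ → /ʃi/.

pʊjiʃi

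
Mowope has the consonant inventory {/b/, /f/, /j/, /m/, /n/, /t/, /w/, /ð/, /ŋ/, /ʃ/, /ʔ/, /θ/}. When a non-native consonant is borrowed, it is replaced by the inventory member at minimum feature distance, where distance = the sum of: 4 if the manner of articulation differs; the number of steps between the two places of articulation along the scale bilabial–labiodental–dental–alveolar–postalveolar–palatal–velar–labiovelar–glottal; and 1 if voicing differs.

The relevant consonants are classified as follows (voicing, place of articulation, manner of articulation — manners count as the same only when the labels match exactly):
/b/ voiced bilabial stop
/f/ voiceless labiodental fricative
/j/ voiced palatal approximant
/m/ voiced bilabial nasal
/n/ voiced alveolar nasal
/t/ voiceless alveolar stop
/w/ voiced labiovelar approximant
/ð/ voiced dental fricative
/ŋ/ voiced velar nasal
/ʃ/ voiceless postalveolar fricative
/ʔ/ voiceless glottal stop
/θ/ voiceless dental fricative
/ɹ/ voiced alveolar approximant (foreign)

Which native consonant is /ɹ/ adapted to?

/j/ is closest: same manner (approximant), place distance 2 (alveolar→palatal), same voicing; total 2. Next closest is /n/ at distance 4.

j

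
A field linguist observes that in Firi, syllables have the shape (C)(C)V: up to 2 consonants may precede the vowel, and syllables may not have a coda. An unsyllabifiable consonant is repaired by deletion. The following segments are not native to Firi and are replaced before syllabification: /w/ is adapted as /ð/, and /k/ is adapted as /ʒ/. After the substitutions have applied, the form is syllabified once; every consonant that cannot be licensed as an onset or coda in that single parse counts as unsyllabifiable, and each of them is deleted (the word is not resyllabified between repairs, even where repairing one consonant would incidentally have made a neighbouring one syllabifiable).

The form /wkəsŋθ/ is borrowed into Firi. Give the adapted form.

Substitution: /w/ → /ð/, /k/ → /ʒ/, giving /ðʒəsŋθ/.
The consonants /s/, /ŋ/, /θ/ cannot be parsed into a legal (C)(C)V syllable (no codas are permitted; onsets may contain at most 2 consonants).
Deleting the stranded consonants removes /s/, /ŋ/, /θ/.

ðʒə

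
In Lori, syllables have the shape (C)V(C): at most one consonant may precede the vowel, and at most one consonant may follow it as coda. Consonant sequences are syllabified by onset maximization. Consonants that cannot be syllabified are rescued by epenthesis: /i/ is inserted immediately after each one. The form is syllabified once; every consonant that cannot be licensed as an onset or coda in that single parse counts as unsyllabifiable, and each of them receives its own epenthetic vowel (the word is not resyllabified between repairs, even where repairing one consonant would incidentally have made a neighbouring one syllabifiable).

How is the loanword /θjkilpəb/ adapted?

Under (C)V(C), the unsyllabifiable consonants are /θ/, /j/ (at most one coda consonant is licensed; onsets are limited to one consonant).
Each unlicensed consonant becomes the onset of a new syllable: /θ/ → /θi/, /j/ → /ji/.

θijikilpəb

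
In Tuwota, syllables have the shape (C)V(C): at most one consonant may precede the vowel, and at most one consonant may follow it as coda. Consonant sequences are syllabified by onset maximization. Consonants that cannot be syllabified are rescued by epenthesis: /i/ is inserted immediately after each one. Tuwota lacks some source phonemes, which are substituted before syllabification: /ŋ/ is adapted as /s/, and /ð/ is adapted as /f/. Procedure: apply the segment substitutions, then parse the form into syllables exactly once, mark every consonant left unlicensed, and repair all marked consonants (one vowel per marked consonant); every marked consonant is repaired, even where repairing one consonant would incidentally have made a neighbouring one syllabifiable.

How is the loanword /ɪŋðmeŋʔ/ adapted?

Substitution: /ŋ/ → /s/, /ð/ → /f/, giving /ɪsfmesʔ/.
Syllabifying with onset maximization leaves /f/, /ʔ/ stranded (at most one coda consonant is licensed; onsets are limited to one consonant).
Each unlicensed consonant becomes the onset of a new syllable: /f/ → /fi/, /ʔ/ → /ʔi/.

ɪsfimesʔi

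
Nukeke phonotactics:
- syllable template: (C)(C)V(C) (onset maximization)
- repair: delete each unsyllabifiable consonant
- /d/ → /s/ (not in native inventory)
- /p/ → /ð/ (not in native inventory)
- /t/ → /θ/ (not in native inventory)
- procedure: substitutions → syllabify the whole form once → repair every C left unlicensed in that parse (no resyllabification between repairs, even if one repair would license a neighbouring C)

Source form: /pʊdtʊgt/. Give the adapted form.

ðʊsθʊg

Substitution: /p/ → /ð/, /d/ → /s/, /t/ → /θ/, giving /ðʊsθʊgθ/.
Under (C)(C)V(C), the unsyllabifiable consonants are /θ/ (at most one coda consonant is licensed; onsets may contain at most 2 consonants).
Each unlicensed consonant is deleted: /θ/.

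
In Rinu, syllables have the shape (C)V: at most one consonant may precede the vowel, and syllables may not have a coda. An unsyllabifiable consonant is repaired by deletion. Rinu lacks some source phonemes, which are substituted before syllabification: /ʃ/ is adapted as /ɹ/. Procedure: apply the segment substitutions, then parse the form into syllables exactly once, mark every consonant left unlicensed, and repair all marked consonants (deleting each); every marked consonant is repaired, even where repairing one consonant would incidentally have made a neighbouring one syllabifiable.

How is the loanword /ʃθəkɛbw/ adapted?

Substitution: /ʃ/ → /ɹ/, giving /ɹθəkɛbw/.
Under (C)V, the unsyllabifiable consonants are /ɹ/, /b/, /w/ (no codas are permitted; onsets are limited to one consonant).
Deleting the stranded consonants removes /ɹ/, /b/, /w/.

θəkɛ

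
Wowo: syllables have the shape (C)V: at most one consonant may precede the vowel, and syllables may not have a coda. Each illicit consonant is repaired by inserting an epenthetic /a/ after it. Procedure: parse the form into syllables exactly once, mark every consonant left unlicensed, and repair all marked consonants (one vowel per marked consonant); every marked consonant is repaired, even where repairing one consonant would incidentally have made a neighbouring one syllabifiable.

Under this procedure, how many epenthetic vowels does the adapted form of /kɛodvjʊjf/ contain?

4

The unsyllabifiable consonants are /d/, /v/, /j/, /f/; each receives one epenthetic vowel.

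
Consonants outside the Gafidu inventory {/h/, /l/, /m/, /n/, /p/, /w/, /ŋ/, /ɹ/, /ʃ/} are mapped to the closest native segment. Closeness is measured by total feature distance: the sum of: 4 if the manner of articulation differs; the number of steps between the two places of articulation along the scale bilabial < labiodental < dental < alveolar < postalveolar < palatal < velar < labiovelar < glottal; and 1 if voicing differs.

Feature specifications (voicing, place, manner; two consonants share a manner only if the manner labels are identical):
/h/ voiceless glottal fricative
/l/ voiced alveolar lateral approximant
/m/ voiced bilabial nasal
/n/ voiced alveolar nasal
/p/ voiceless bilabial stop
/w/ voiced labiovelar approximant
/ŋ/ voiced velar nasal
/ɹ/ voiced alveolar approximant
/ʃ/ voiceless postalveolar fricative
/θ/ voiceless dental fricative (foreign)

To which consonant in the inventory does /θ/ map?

ʃ

/ʃ/ is closest: same manner (fricative), place distance 2 (dental→postalveolar), same voicing; total 2. Next closest is /h/ at distance 6.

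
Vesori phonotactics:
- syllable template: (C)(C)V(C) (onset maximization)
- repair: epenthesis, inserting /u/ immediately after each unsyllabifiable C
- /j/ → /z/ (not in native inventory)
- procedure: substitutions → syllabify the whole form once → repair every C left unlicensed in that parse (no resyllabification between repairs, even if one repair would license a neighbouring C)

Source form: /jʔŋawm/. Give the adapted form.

Substitution: /j/ → /z/, giving /zʔŋawm/.
The consonants /z/, /m/ cannot be parsed into a legal (C)(C)V(C) syllable (at most one coda consonant is licensed; onsets may contain at most 2 consonants).
Epenthesis after each stranded consonant: /z/ → /zu/, /m/ → /mu/.

zuʔŋawmu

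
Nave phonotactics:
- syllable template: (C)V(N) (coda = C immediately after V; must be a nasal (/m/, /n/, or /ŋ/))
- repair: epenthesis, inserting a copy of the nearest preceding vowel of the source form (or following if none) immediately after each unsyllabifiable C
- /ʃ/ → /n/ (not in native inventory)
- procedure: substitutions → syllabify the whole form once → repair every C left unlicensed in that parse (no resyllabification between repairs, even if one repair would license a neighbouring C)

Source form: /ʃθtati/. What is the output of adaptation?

Substitution: /ʃ/ → /n/, giving /nθtati/.
Syllabifying with onset maximization leaves /n/, /θ/ stranded (only a nasal (/m/, /n/, or /ŋ/) is licensed in coda position; onsets are limited to one consonant).
Each unlicensed consonant becomes the onset of a new syllable: /n/ → /na/, /θ/ → /θa/.

naθatati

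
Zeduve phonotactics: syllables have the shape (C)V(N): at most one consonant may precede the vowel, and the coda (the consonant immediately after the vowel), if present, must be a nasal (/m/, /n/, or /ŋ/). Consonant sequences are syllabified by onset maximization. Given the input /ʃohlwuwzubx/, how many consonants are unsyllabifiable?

Under (C)V(N), the unsyllabifiable consonants are /h/, /l/, /w/, /b/, /x/ (only a nasal (/m/, /n/, or /ŋ/) is licensed in coda position; onsets are limited to one consonant).

5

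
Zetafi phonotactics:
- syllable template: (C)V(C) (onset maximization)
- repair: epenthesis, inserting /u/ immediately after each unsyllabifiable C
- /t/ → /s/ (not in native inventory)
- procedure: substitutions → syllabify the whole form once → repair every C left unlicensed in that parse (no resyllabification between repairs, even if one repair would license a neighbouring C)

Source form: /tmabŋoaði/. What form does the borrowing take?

sumabŋoaði

Substitution: /t/ → /s/, giving /smabŋoaði/.
Under (C)V(C), the unsyllabifiable consonants are /s/ (at most one coda consonant is licensed; onsets are limited to one consonant).
Epenthesis after each stranded consonant: /s/ → /su/.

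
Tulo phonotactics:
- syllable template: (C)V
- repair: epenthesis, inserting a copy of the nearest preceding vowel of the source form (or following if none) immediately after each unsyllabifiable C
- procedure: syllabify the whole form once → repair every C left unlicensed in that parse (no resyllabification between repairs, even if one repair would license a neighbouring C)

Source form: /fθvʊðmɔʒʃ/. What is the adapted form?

fʊθʊvʊðʊmɔʒɔʃɔ

Syllabifying with onset maximization leaves /f/, /θ/, /ð/, /ʒ/, /ʃ/ stranded (no codas are permitted; onsets are limited to one consonant).
Epenthesis after each stranded consonant: /f/ → /fʊ/, /θ/ → /θʊ/, /ð/ → /ðʊ/, /ʒ/ → /ʒɔ/, /ʃ/ → /ʃɔ/.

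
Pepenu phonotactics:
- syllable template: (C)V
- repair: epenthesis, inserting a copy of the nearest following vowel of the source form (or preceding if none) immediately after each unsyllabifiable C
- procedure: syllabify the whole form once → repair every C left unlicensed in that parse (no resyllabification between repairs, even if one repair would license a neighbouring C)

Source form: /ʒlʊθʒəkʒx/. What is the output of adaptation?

ʒʊlʊθəʒəkəʒəxə

Under (C)V, the unsyllabifiable consonants are /ʒ/, /θ/, /k/, /ʒ/, /x/ (no codas are permitted; onsets are limited to one consonant).
Inserting the epenthetic vowel yields /ʒ/ → /ʒʊ/, /θ/ → /θə/, /k/ → /kə/, /ʒ/ → /ʒə/, /x/ → /xə/.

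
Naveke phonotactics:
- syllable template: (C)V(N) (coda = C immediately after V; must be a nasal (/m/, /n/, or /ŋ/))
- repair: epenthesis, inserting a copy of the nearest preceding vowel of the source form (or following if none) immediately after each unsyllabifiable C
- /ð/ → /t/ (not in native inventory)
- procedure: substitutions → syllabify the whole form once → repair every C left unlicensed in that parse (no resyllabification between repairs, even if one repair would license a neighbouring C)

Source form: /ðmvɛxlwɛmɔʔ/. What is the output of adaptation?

tɛmɛvɛxɛlɛwɛmɔʔɔ

Substitution: /ð/ → /t/, giving /tmvɛxlwɛmɔʔ/.
The consonants /t/, /m/, /x/, /l/, /ʔ/ cannot be parsed into a legal (C)V(N) syllable (only a nasal (/m/, /n/, or /ŋ/) is licensed in coda position; onsets are limited to one consonant).
Inserting the epenthetic vowel yields /t/ → /tɛ/, /m/ → /mɛ/, /x/ → /xɛ/, /l/ → /lɛ/, /ʔ/ → /ʔɔ/.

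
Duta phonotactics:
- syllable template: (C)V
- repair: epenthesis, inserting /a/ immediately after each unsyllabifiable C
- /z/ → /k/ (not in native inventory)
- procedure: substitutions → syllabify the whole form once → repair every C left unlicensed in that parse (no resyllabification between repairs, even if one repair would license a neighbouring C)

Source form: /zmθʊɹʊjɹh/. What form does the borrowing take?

kamaθʊɹʊjaɹaha

Substitution: /z/ → /k/, giving /kmθʊɹʊjɹh/.
Syllabifying with onset maximization leaves /k/, /m/, /j/, /ɹ/, /h/ stranded (no codas are permitted; onsets are limited to one consonant).
Inserting the epenthetic vowel yields /k/ → /ka/, /m/ → /ma/, /j/ → /ja/, /ɹ/ → /ɹa/, /h/ → /ha/.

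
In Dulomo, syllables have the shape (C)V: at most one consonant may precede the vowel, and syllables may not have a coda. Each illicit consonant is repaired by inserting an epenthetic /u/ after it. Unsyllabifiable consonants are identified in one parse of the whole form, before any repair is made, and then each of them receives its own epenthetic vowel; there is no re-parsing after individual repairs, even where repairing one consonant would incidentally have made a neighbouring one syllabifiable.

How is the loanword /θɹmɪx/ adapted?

θuɹumɪxu

The consonants /θ/, /ɹ/, /x/ cannot be parsed into a legal (C)V syllable (no codas are permitted; onsets are limited to one consonant).
Epenthesis after each stranded consonant: /θ/ → /θu/, /ɹ/ → /ɹu/, /x/ → /xu/.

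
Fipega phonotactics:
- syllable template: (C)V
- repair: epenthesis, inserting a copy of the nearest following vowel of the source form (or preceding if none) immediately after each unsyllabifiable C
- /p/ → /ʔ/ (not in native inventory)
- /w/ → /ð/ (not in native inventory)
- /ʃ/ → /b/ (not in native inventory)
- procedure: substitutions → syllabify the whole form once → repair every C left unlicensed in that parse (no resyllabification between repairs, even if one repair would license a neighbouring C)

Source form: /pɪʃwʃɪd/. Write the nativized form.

ʔɪbɪðɪbɪdɪ

Substitution: /p/ → /ʔ/, /ʃ/ → /b/, /w/ → /ð/, giving /ʔɪbðbɪd/.
Syllabifying with onset maximization leaves /b/, /ð/, /d/ stranded (no codas are permitted; onsets are limited to one consonant).
Epenthesis after each stranded consonant: /b/ → /bɪ/, /ð/ → /ðɪ/, /d/ → /dɪ/.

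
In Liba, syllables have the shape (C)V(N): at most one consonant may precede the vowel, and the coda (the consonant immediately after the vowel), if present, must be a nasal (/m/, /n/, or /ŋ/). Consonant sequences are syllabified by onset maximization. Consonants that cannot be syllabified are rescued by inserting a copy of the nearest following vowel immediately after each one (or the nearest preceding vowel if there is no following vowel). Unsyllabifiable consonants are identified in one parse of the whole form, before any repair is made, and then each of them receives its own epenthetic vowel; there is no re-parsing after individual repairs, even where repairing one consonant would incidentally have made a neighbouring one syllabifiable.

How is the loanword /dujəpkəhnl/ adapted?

dujəpəkəhənələ

The consonants /p/, /h/, /n/, /l/ cannot be parsed into a legal (C)V(N) syllable (only a nasal (/m/, /n/, or /ŋ/) is licensed in coda position; onsets are limited to one consonant).
Inserting the epenthetic vowel yields /p/ → /pə/, /h/ → /hə/, /n/ → /nə/, /l/ → /lə/.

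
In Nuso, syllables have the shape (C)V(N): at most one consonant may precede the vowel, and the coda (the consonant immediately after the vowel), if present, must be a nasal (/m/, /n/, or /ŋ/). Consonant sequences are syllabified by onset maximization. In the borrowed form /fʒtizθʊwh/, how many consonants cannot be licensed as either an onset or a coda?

The consonants /f/, /ʒ/, /z/, /w/, /h/ cannot be parsed into a legal (C)V(N) syllable (only a nasal (/m/, /n/, or /ŋ/) is licensed in coda position; onsets are limited to one consonant).

5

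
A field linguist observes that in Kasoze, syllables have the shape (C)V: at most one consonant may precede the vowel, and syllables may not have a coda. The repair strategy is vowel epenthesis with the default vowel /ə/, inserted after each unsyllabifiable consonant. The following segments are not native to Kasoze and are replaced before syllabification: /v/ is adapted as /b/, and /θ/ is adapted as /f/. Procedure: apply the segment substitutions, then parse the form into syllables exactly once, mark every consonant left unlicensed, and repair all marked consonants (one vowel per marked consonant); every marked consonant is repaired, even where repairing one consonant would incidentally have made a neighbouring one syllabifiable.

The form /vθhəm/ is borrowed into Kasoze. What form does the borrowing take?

bəfəhəmə

Substitution: /v/ → /b/, /θ/ → /f/, giving /bfhəm/.
Syllabifying with onset maximization leaves /b/, /f/, /m/ stranded (no codas are permitted; onsets are limited to one consonant).
Each unlicensed consonant becomes the onset of a new syllable: /b/ → /bə/, /f/ → /fə/, /m/ → /mə/.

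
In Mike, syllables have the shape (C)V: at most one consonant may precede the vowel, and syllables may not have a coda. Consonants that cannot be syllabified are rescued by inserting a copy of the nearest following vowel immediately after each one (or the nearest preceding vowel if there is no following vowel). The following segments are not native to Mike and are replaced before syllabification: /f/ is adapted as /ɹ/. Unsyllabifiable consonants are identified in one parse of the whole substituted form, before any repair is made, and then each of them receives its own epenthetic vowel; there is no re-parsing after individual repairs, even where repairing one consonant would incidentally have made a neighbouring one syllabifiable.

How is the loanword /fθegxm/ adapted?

Substitution: /f/ → /ɹ/, giving /ɹθegxm/.
Syllabifying with onset maximization leaves /ɹ/, /g/, /x/, /m/ stranded (no codas are permitted; onsets are limited to one consonant).
Each unlicensed consonant becomes the onset of a new syllable: /ɹ/ → /ɹe/, /g/ → /ge/, /x/ → /xe/, /m/ → /me/.

ɹeθegexeme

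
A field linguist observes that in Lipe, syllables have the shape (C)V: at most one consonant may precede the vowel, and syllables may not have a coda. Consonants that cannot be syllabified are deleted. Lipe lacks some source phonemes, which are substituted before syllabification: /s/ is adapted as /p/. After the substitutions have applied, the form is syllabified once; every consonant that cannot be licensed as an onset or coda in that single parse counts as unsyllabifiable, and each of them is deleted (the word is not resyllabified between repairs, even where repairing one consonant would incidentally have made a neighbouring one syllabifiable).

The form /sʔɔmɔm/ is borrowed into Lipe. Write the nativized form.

ʔɔmɔ

Substitution: /s/ → /p/, giving /pʔɔmɔm/.
Under (C)V, the unsyllabifiable consonants are /p/, /m/ (no codas are permitted; onsets are limited to one consonant).
Deleting the stranded consonants removes /p/, /m/.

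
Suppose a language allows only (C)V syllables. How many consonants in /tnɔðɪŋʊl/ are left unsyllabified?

Under (C)V, the unsyllabifiable consonants are /t/, /l/ (no codas are permitted; onsets are limited to one consonant).

2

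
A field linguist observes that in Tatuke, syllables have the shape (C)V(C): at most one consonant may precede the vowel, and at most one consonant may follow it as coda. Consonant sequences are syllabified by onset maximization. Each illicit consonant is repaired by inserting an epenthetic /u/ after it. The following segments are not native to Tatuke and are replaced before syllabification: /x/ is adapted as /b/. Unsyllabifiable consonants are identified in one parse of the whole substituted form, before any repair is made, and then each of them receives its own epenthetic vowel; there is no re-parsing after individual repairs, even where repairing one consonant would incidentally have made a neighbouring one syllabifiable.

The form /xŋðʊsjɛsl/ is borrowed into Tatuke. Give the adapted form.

buŋuðʊsjɛslu

Substitution: /x/ → /b/, giving /bŋðʊsjɛsl/.
Syllabifying with onset maximization leaves /b/, /ŋ/, /l/ stranded (at most one coda consonant is licensed; onsets are limited to one consonant).
Each unlicensed consonant becomes the onset of a new syllable: /b/ → /bu/, /ŋ/ → /ŋu/, /l/ → /lu/.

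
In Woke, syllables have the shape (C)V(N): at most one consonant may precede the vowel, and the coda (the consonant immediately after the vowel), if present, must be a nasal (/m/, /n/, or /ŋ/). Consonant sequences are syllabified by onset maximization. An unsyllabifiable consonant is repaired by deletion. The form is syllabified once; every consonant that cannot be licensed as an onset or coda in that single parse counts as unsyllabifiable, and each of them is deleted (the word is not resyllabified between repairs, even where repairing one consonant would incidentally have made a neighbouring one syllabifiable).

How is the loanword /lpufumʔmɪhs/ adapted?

The consonants /l/, /ʔ/, /h/, /s/ cannot be parsed into a legal (C)V(N) syllable (only a nasal (/m/, /n/, or /ŋ/) is licensed in coda position; onsets are limited to one consonant).
Deletion applies to /l/, /ʔ/, /h/, /s/.

pufummɪ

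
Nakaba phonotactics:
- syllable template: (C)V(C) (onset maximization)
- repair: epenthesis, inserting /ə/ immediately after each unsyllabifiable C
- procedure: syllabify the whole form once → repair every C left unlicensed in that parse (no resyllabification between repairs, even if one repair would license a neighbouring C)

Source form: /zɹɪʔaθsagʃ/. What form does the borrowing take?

Under (C)V(C), the unsyllabifiable consonants are /z/, /ʃ/ (at most one coda consonant is licensed; onsets are limited to one consonant).
Inserting the epenthetic vowel yields /z/ → /zə/, /ʃ/ → /ʃə/.

zəɹɪʔaθsagʃə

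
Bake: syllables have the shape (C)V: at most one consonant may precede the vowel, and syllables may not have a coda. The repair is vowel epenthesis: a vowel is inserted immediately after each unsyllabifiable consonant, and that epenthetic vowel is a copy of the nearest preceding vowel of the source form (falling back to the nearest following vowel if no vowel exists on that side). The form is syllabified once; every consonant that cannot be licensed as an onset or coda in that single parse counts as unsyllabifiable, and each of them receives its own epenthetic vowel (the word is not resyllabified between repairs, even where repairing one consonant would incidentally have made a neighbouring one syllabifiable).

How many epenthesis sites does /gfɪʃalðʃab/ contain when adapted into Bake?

The unsyllabifiable consonants are /g/, /l/, /ð/, /b/; each receives one epenthetic vowel.

4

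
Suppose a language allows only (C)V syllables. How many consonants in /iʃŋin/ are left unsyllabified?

The consonants /ʃ/, /n/ cannot be parsed into a legal (C)V syllable (no codas are permitted; onsets are limited to one consonant).

2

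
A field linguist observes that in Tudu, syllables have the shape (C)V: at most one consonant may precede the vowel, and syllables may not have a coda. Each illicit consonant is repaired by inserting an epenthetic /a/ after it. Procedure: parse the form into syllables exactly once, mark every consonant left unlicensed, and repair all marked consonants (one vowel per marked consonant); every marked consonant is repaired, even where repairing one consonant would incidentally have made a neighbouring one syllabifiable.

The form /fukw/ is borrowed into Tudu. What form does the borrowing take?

The consonants /k/, /w/ cannot be parsed into a legal (C)V syllable (no codas are permitted; onsets are limited to one consonant).
Each unlicensed consonant becomes the onset of a new syllable: /k/ → /ka/, /w/ → /wa/.

fukawa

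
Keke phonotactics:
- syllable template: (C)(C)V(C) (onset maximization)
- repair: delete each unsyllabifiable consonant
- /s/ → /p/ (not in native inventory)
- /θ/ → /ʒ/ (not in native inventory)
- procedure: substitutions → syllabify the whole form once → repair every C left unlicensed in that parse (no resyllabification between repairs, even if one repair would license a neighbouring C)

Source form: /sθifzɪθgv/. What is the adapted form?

pʒifzɪʒ

Substitution: /s/ → /p/, /θ/ → /ʒ/, giving /pʒifzɪʒgv/.
The consonants /g/, /v/ cannot be parsed into a legal (C)(C)V(C) syllable (at most one coda consonant is licensed; onsets may contain at most 2 consonants).
Deletion applies to /g/, /v/.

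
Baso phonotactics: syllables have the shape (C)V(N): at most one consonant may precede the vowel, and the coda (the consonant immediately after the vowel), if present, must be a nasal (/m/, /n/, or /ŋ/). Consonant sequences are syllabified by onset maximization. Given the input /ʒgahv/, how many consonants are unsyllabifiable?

The consonants /ʒ/, /h/, /v/ cannot be parsed into a legal (C)V(N) syllable (only a nasal (/m/, /n/, or /ŋ/) is licensed in coda position; onsets are limited to one consonant).

3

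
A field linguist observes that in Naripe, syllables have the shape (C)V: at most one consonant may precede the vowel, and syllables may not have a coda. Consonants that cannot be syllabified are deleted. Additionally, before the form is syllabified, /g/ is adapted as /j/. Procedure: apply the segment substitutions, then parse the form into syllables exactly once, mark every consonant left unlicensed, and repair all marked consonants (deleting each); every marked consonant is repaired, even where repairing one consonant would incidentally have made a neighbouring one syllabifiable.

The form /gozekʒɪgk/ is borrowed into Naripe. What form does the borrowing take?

Substitution: /g/ → /j/, giving /jozekʒɪjk/.
Under (C)V, the unsyllabifiable consonants are /k/, /j/, /k/ (no codas are permitted; onsets are limited to one consonant).
Deleting the stranded consonants removes /k/, /j/, /k/.

jozeʒɪ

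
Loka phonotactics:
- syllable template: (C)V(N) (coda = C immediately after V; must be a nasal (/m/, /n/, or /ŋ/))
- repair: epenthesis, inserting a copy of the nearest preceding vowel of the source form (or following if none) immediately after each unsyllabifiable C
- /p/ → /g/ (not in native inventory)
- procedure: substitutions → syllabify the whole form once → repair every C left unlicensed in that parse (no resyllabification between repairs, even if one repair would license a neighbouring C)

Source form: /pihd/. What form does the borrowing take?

Substitution: /p/ → /g/, giving /gihd/.
Under (C)V(N), the unsyllabifiable consonants are /h/, /d/ (only a nasal (/m/, /n/, or /ŋ/) is licensed in coda position; onsets are limited to one consonant).
Inserting the epenthetic vowel yields /h/ → /hi/, /d/ → /di/.

gihidi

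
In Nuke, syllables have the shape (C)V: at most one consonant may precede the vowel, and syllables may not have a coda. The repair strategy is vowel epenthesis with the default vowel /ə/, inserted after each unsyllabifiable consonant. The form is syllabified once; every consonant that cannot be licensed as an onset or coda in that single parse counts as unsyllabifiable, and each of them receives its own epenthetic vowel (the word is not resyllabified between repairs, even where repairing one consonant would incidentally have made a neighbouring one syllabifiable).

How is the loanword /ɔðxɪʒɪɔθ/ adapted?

Under (C)V, the unsyllabifiable consonants are /ð/, /θ/ (no codas are permitted; onsets are limited to one consonant).
Each unlicensed consonant becomes the onset of a new syllable: /ð/ → /ðə/, /θ/ → /θə/.

ɔðəxɪʒɪɔθə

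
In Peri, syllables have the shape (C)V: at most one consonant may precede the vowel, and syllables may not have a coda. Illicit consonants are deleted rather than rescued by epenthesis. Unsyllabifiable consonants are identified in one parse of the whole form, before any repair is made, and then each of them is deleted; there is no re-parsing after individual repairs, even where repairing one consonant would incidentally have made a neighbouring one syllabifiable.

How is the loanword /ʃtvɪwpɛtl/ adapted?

The consonants /ʃ/, /t/, /w/, /t/, /l/ cannot be parsed into a legal (C)V syllable (no codas are permitted; onsets are limited to one consonant).
Deletion applies to /ʃ/, /t/, /w/, /t/, /l/.

vɪpɛ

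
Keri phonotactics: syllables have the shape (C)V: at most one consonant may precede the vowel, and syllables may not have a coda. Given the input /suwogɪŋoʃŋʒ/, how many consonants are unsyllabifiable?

3

The consonants /ʃ/, /ŋ/, /ʒ/ cannot be parsed into a legal (C)V syllable (no codas are permitted; onsets are limited to one consonant).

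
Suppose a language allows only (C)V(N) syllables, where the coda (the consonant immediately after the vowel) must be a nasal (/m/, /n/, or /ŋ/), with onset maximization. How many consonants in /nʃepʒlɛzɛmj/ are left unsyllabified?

The consonants /n/, /p/, /ʒ/, /j/ cannot be parsed into a legal (C)V(N) syllable (only a nasal (/m/, /n/, or /ŋ/) is licensed in coda position; onsets are limited to one consonant).

4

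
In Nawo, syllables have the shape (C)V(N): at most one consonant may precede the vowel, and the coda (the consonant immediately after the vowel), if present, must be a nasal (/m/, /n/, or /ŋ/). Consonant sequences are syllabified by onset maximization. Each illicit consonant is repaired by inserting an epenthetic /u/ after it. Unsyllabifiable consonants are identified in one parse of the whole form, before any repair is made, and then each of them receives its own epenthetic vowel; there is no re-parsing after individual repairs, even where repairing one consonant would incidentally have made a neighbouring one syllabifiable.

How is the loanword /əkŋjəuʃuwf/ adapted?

Syllabifying with onset maximization leaves /k/, /ŋ/, /w/, /f/ stranded (only a nasal (/m/, /n/, or /ŋ/) is licensed in coda position; onsets are limited to one consonant).
Epenthesis after each stranded consonant: /k/ → /ku/, /ŋ/ → /ŋu/, /w/ → /wu/, /f/ → /fu/.

əkuŋujəuʃuwufu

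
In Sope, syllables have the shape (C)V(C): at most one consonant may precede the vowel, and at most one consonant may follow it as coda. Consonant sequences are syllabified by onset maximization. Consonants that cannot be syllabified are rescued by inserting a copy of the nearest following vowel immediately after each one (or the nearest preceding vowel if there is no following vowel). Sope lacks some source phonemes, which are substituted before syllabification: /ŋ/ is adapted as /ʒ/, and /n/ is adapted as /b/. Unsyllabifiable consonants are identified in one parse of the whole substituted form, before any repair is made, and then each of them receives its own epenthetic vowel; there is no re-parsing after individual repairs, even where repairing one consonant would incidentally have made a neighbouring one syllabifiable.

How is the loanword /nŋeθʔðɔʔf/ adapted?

Substitution: /n/ → /b/, /ŋ/ → /ʒ/, giving /bʒeθʔðɔʔf/.
Syllabifying with onset maximization leaves /b/, /ʔ/, /f/ stranded (at most one coda consonant is licensed; onsets are limited to one consonant).
Epenthesis after each stranded consonant: /b/ → /be/, /ʔ/ → /ʔɔ/, /f/ → /fɔ/.

beʒeθʔɔðɔʔfɔ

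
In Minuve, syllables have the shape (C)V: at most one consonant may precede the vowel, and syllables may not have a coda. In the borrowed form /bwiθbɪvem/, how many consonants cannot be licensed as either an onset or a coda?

The consonants /b/, /θ/, /m/ cannot be parsed into a legal (C)V syllable (no codas are permitted; onsets are limited to one consonant).

3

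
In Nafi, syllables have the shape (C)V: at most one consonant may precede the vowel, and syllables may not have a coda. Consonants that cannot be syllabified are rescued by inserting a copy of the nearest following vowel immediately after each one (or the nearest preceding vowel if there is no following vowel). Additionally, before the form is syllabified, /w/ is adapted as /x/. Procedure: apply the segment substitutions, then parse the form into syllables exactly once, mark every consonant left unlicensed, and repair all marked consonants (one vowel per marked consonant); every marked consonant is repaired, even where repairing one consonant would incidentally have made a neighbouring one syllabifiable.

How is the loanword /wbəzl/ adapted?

xəbəzələ

Substitution: /w/ → /x/, giving /xbəzl/.
The consonants /x/, /z/, /l/ cannot be parsed into a legal (C)V syllable (no codas are permitted; onsets are limited to one consonant).
Each unlicensed consonant becomes the onset of a new syllable: /x/ → /xə/, /z/ → /zə/, /l/ → /lə/.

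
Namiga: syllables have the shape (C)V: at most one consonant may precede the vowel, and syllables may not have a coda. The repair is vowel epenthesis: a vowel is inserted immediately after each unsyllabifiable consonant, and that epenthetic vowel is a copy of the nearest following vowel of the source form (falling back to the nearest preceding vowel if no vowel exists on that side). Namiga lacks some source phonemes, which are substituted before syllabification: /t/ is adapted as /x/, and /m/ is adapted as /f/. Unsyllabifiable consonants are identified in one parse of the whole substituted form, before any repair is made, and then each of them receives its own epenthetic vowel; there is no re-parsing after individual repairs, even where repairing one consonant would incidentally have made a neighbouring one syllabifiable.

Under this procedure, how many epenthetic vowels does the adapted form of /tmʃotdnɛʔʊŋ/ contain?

After substitution the input is /xfʃoxdnɛʔʊŋ/.
The unsyllabifiable consonants are /x/, /f/, /x/, /d/, /ŋ/; each receives one epenthetic vowel.

5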